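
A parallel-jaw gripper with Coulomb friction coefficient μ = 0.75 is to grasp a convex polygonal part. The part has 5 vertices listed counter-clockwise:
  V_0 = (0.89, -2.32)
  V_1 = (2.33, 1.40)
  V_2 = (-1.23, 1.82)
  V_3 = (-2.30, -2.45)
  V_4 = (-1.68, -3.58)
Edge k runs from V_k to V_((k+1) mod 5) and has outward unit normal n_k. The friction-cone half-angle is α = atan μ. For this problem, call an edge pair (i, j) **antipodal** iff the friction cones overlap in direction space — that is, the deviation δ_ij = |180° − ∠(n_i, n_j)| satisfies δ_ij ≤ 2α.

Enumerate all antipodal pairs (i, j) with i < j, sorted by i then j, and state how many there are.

α = atan 0.75 = 36.87°;  2α = 73.74°
n_0 = (+0.9326, -0.3610)
n_1 = (+0.1172, +0.9931)
n_2 = (-0.9700, +0.2431)
n_3 = (-0.8767, -0.4810)
n_4 = (+0.4402, -0.8979)
  (0,1): δ = 75.57°  ·
  (0,2): δ = 7.09°  ✓
  (0,3): δ = 49.91°  ✓
  (0,4): δ = 137.28°  ·
  (1,2): δ = 97.34°  ·
  (1,3): δ = 54.52°  ✓
  (1,4): δ = 32.85°  ✓
  (2,3): δ = 137.18°  ·
  (2,4): δ = 49.81°  ✓
  (3,4): δ = 92.63°  ·
antipodal pairs: 5

count = 5; pairs: (0,2), (0,3), (1,3), (1,4), (2,4)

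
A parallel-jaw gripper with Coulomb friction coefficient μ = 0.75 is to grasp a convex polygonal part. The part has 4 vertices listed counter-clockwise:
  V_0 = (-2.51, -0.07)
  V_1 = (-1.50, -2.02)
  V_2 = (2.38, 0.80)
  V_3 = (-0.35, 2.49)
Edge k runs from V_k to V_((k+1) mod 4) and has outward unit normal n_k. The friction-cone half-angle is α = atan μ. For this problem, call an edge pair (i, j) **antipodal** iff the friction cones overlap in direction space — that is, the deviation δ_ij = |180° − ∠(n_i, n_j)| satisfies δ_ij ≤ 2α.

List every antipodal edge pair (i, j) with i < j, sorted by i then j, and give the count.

α = atan 0.75 = 36.87°;  2α = 73.74°
n_0 = (-0.8880, -0.4599)
n_1 = (+0.5879, -0.8089)
n_2 = (+0.5264, +0.8503)
n_3 = (-0.7643, +0.6449)
  (0,1): δ = 81.37°  ·
  (0,2): δ = 30.86°  ✓
  (0,3): δ = 112.46°  ·
  (1,2): δ = 67.77°  ✓
  (1,3): δ = 13.83°  ✓
  (2,3): δ = 98.40°  ·
antipodal pairs: 3

count = 3; pairs: (0,2), (1,2), (1,3)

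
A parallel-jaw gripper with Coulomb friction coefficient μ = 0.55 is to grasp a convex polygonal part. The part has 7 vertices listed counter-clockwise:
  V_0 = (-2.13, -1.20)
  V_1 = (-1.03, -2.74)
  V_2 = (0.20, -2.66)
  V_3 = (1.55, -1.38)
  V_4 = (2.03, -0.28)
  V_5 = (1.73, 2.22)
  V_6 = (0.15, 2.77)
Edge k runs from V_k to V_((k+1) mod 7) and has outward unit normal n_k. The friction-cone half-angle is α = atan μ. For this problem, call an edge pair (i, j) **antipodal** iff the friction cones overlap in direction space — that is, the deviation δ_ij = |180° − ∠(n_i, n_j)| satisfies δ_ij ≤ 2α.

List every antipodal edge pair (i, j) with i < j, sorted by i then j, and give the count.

count = 7; pairs: (0,4), (0,5), (1,5), (1,6), (2,6), (3,6), (4,6)

α = atan 0.55 = 28.81°;  2α = 57.62°
n_0 = (-0.8137, -0.5812)
n_1 = (+0.0649, -0.9979)
n_2 = (+0.6880, -0.7257)
n_3 = (+0.9165, -0.3999)
n_4 = (+0.9929, +0.1191)
n_5 = (+0.3288, +0.9444)
n_6 = (-0.8672, +0.4980)
  (0,1): δ = 121.82°  ·
  (0,2): δ = 82.06°  ·
  (0,3): δ = 59.11°  ·
  (0,4): δ = 28.69°  ✓
  (0,5): δ = 35.27°  ✓
  (0,6): δ = 114.59°  ·
  (1,2): δ = 140.25°  ·
  (1,3): δ = 117.30°  ·
  (1,4): δ = 86.88°  ·
  (1,5): δ = 22.91°  ✓
  (1,6): δ = 56.41°  ✓
  (2,3): δ = 157.05°  ·
  (2,4): δ = 126.63°  ·
  (2,5): δ = 62.67°  ·
  (2,6): δ = 16.66°  ✓
  (3,4): δ = 149.58°  ·
  (3,5): δ = 85.62°  ·
  (3,6): δ = 6.29°  ✓
  (4,5): δ = 116.04°  ·
  (4,6): δ = 36.71°  ✓
  (5,6): δ = 100.68°  ·
antipodal pairs: 7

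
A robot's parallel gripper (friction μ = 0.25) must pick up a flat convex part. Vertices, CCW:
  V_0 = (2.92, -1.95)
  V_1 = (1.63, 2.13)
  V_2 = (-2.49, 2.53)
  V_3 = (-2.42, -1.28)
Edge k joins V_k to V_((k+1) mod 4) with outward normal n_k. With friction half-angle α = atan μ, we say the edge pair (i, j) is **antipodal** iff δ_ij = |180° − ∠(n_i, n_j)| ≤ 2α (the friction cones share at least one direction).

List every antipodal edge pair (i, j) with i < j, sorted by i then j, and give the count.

count = 2; pairs: (0,2), (1,3)

α = atan 0.25 = 14.04°;  2α = 28.07°
n_0 = (+0.9535, +0.3015)
n_1 = (+0.0966, +0.9953)
n_2 = (-0.9998, -0.0184)
n_3 = (-0.1245, -0.9922)
  (0,1): δ = 113.09°  ·
  (0,2): δ = 16.49°  ✓
  (0,3): δ = 65.30°  ·
  (1,2): δ = 83.40°  ·
  (1,3): δ = 1.61°  ✓
  (2,3): δ = 98.20°  ·
antipodal pairs: 2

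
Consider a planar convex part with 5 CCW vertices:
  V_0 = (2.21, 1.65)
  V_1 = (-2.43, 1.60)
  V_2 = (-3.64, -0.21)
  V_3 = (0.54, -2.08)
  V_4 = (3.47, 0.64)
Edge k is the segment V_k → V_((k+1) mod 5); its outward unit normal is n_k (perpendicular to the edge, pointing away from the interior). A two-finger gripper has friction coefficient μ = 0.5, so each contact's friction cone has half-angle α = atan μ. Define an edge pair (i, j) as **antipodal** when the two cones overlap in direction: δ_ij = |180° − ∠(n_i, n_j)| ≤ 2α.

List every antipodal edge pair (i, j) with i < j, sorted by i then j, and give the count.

α = atan 0.5 = 26.57°;  2α = 53.13°
n_0 = (-0.0108, +0.9999)
n_1 = (-0.8313, +0.5558)
n_2 = (-0.4084, -0.9128)
n_3 = (+0.6804, -0.7329)
n_4 = (+0.6254, +0.7803)
  (0,1): δ = 124.38°  ·
  (0,2): δ = 24.72°  ✓
  (0,3): δ = 42.25°  ✓
  (0,4): δ = 140.67°  ·
  (1,2): δ = 80.34°  ·
  (1,3): δ = 13.37°  ✓
  (1,4): δ = 85.05°  ·
  (2,3): δ = 113.03°  ·
  (2,4): δ = 14.61°  ✓
  (3,4): δ = 81.59°  ·
antipodal pairs: 4

count = 4; pairs: (0,2), (0,3), (1,3), (2,4)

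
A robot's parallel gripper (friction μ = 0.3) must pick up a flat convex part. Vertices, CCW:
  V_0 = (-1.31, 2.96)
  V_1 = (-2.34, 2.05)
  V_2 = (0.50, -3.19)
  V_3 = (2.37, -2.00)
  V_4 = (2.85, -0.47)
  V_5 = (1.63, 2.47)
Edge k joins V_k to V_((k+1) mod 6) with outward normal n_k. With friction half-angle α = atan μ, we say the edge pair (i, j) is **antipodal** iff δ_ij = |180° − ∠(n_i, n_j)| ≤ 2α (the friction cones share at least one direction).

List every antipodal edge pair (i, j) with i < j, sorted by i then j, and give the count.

α = atan 0.3 = 16.70°;  2α = 33.40°
n_0 = (-0.6621, +0.7494)
n_1 = (-0.8792, -0.4765)
n_2 = (+0.5369, -0.8437)
n_3 = (+0.9541, -0.2993)
n_4 = (+0.9236, +0.3833)
n_5 = (+0.1644, +0.9864)
  (0,1): δ = 103.00°  ·
  (0,2): δ = 8.99°  ✓
  (0,3): δ = 31.12°  ✓
  (0,4): δ = 71.08°  ·
  (0,5): δ = 129.08°  ·
  (1,2): δ = 85.99°  ·
  (1,3): δ = 45.87°  ·
  (1,4): δ = 5.92°  ✓
  (1,5): δ = 52.08°  ·
  (2,3): δ = 139.89°  ·
  (2,4): δ = 99.93°  ·
  (2,5): δ = 41.93°  ·
  (3,4): δ = 140.05°  ·
  (3,5): δ = 82.04°  ·
  (4,5): δ = 122.00°  ·
antipodal pairs: 3

count = 3; pairs: (0,2), (0,3), (1,4)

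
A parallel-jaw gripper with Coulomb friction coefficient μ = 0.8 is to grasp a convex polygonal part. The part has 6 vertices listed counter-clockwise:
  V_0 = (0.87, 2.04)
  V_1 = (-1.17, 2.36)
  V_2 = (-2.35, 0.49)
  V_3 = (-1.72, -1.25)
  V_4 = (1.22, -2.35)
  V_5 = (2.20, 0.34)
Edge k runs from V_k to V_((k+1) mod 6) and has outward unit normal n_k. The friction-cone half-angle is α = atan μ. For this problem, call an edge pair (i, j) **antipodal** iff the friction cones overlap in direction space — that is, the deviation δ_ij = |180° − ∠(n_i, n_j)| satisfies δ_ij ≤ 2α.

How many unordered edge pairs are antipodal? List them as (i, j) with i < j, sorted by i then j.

count = 7; pairs: (0,2), (0,3), (1,4), (1,5), (2,4), (2,5), (3,5)

α = atan 0.8 = 38.66°;  2α = 77.32°
n_0 = (+0.1550, +0.9879)
n_1 = (-0.8457, +0.5337)
n_2 = (-0.9403, -0.3404)
n_3 = (-0.3504, -0.9366)
n_4 = (+0.9396, -0.3423)
n_5 = (+0.7876, +0.6162)
  (0,1): δ = 113.34°  ·
  (0,2): δ = 61.18°  ✓
  (0,3): δ = 11.60°  ✓
  (0,4): δ = 78.90°  ·
  (0,5): δ = 136.95°  ·
  (1,2): δ = 127.84°  ·
  (1,3): δ = 78.26°  ·
  (1,4): δ = 12.24°  ✓
  (1,5): δ = 70.29°  ✓
  (2,3): δ = 130.42°  ·
  (2,4): δ = 39.92°  ✓
  (2,5): δ = 18.13°  ✓
  (3,4): δ = 89.50°  ·
  (3,5): δ = 31.45°  ✓
  (4,5): δ = 121.94°  ·
antipodal pairs: 7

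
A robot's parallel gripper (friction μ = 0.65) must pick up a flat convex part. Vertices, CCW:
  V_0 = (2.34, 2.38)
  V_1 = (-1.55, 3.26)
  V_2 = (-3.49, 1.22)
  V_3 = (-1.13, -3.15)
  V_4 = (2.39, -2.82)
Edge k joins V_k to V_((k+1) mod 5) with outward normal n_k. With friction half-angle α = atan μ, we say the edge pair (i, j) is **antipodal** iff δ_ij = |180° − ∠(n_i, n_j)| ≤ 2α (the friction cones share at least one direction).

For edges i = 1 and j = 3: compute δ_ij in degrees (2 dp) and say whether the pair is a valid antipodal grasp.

α = atan 0.65 = 33.02°;  2α = 66.05°
edge 1: e_1 = (-1.94, -2.04);  n_1 = (-0.7246, +0.6891)
edge 3: e_3 = (+3.52, +0.33);  n_3 = (+0.0933, -0.9956)
∠(n_1, n_3) = 138.92°
δ = |180° − 138.92°| = 41.08°
41.08° ≤ 2α = 66.05°  →  valid

δ = 41.08°, valid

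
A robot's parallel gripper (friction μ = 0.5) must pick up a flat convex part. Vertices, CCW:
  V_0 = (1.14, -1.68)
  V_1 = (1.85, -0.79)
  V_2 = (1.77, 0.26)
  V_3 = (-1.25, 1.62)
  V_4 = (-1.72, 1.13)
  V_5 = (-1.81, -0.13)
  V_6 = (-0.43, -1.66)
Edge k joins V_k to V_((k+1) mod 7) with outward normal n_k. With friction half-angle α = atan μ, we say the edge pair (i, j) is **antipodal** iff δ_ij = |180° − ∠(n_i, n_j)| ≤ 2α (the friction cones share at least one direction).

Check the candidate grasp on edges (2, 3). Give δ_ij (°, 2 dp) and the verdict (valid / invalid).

δ = 109.56°, invalid

α = atan 0.5 = 26.57°;  2α = 53.13°
edge 2: e_2 = (-3.02, +1.36);  n_2 = (+0.4106, +0.9118)
edge 3: e_3 = (-0.47, -0.49);  n_3 = (-0.7217, +0.6922)
∠(n_2, n_3) = 70.44°
δ = |180° − 70.44°| = 109.56°
109.56° > 2α = 53.13°  →  invalid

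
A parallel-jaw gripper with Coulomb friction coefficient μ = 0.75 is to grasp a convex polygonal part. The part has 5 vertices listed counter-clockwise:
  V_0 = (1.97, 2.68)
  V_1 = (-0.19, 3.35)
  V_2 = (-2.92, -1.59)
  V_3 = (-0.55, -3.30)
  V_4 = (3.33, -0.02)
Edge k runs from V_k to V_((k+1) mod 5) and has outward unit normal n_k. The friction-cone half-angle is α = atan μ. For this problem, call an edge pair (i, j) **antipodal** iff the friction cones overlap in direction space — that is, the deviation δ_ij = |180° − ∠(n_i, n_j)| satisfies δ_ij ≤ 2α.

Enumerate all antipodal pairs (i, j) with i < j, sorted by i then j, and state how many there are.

α = atan 0.75 = 36.87°;  2α = 73.74°
n_0 = (+0.2963, +0.9551)
n_1 = (-0.8752, +0.4837)
n_2 = (-0.5851, -0.8109)
n_3 = (+0.6456, -0.7637)
n_4 = (+0.8931, +0.4499)
  (0,1): δ = 101.69°  ·
  (0,2): δ = 18.58°  ✓
  (0,3): δ = 57.44°  ✓
  (0,4): δ = 133.97°  ·
  (1,2): δ = 96.88°  ·
  (1,3): δ = 20.86°  ✓
  (1,4): δ = 55.66°  ✓
  (2,3): δ = 103.98°  ·
  (2,4): δ = 27.45°  ✓
  (3,4): δ = 103.48°  ·
antipodal pairs: 5

count = 5; pairs: (0,2), (0,3), (1,3), (1,4), (2,4)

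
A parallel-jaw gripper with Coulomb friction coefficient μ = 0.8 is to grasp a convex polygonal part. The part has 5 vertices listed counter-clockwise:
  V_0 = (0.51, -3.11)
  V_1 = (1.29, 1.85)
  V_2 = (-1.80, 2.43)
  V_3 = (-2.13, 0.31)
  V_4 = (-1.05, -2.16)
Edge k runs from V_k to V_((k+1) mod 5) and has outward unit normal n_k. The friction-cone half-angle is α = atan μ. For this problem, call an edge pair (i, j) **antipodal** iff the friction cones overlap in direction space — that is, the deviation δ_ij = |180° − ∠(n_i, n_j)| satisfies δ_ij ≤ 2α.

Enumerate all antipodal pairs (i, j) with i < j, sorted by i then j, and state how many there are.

α = atan 0.8 = 38.66°;  2α = 77.32°
n_0 = (+0.9879, -0.1553)
n_1 = (+0.1845, +0.9828)
n_2 = (-0.9881, +0.1538)
n_3 = (-0.9162, -0.4006)
n_4 = (-0.5201, -0.8541)
  (0,1): δ = 91.69°  ·
  (0,2): δ = 0.09°  ✓
  (0,3): δ = 32.55°  ✓
  (0,4): δ = 67.60°  ✓
  (1,2): δ = 88.22°  ·
  (1,3): δ = 55.75°  ✓
  (1,4): δ = 20.71°  ✓
  (2,3): δ = 147.54°  ·
  (2,4): δ = 112.49°  ·
  (3,4): δ = 144.96°  ·
antipodal pairs: 5

count = 5; pairs: (0,2), (0,3), (0,4), (1,3), (1,4)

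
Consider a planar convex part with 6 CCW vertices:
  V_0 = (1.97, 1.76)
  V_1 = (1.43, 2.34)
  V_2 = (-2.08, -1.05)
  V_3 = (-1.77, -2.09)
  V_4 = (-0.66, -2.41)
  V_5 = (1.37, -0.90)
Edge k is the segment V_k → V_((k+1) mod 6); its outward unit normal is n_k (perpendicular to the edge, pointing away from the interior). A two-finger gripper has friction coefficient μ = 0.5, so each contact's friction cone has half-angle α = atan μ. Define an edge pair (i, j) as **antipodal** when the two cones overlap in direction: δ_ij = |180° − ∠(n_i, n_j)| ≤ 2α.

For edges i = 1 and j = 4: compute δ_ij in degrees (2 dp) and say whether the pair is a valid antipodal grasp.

α = atan 0.5 = 26.57°;  2α = 53.13°
edge 1: e_1 = (-3.51, -3.39);  n_1 = (-0.6947, +0.7193)
edge 4: e_4 = (+2.03, +1.51);  n_4 = (+0.5968, -0.8024)
∠(n_1, n_4) = 172.64°
δ = |180° − 172.64°| = 7.36°
7.36° ≤ 2α = 53.13°  →  valid

δ = 7.36°, valid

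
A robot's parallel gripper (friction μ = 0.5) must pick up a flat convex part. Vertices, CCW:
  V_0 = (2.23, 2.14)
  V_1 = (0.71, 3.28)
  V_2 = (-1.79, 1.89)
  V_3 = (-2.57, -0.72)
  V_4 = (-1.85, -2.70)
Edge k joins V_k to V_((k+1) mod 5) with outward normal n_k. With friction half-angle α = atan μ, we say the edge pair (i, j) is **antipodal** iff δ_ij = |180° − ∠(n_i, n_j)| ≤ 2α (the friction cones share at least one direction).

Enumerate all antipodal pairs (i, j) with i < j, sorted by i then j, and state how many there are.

α = atan 0.5 = 26.57°;  2α = 53.13°
n_0 = (+0.6000, +0.8000)
n_1 = (-0.4859, +0.8740)
n_2 = (-0.9581, +0.2863)
n_3 = (-0.9398, -0.3417)
n_4 = (+0.7646, -0.6445)
  (0,1): δ = 114.06°  ·
  (0,2): δ = 69.77°  ·
  (0,3): δ = 33.15°  ✓
  (0,4): δ = 86.74°  ·
  (1,2): δ = 135.71°  ·
  (1,3): δ = 99.09°  ·
  (1,4): δ = 20.80°  ✓
  (2,3): δ = 143.38°  ·
  (2,4): δ = 23.49°  ✓
  (3,4): δ = 60.11°  ·
antipodal pairs: 3

count = 3; pairs: (0,3), (1,4), (2,4)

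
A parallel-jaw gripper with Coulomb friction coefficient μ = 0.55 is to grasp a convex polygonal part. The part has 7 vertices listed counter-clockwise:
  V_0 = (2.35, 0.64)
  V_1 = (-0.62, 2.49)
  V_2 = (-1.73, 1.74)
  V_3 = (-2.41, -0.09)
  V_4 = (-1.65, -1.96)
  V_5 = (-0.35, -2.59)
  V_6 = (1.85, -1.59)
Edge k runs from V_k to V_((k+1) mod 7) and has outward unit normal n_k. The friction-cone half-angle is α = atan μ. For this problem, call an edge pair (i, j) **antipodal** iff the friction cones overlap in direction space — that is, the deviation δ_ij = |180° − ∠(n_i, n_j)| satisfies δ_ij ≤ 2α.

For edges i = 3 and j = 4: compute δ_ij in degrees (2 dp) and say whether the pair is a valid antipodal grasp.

δ = 137.97°, invalid

α = atan 0.55 = 28.81°;  2α = 57.62°
edge 3: e_3 = (+0.76, -1.87);  n_3 = (-0.9264, -0.3765)
edge 4: e_4 = (+1.30, -0.63);  n_4 = (-0.4361, -0.8999)
∠(n_3, n_4) = 42.03°
δ = |180° − 42.03°| = 137.97°
137.97° > 2α = 57.62°  →  invalid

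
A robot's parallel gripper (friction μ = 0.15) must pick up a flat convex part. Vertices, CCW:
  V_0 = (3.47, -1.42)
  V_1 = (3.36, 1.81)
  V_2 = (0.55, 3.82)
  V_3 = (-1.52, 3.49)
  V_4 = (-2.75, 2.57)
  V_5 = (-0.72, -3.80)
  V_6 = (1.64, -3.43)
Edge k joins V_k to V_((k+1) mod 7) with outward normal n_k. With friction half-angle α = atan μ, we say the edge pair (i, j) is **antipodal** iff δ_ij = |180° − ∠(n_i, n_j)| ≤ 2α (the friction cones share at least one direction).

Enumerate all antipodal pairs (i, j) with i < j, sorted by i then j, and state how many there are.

count = 3; pairs: (0,4), (2,5), (3,6)

α = atan 0.15 = 8.53°;  2α = 17.06°
n_0 = (+0.9994, +0.0340)
n_1 = (+0.5818, +0.8133)
n_2 = (-0.1574, +0.9875)
n_3 = (-0.5990, +0.8008)
n_4 = (-0.9528, -0.3036)
n_5 = (+0.1549, -0.9879)
n_6 = (+0.7394, -0.6732)
  (0,1): δ = 127.53°  ·
  (0,2): δ = 82.89°  ·
  (0,3): δ = 55.16°  ·
  (0,4): δ = 15.73°  ✓
  (0,5): δ = 96.96°  ·
  (0,6): δ = 135.73°  ·
  (1,2): δ = 135.37°  ·
  (1,3): δ = 107.63°  ·
  (1,4): δ = 36.75°  ·
  (1,5): δ = 44.49°  ·
  (1,6): δ = 83.26°  ·
  (2,3): δ = 152.26°  ·
  (2,4): δ = 81.38°  ·
  (2,5): δ = 0.15°  ✓
  (2,6): δ = 38.63°  ·
  (3,4): δ = 109.12°  ·
  (3,5): δ = 27.89°  ·
  (3,6): δ = 10.89°  ✓
  (4,5): δ = 98.77°  ·
  (4,6): δ = 59.99°  ·
  (5,6): δ = 141.23°  ·
antipodal pairs: 3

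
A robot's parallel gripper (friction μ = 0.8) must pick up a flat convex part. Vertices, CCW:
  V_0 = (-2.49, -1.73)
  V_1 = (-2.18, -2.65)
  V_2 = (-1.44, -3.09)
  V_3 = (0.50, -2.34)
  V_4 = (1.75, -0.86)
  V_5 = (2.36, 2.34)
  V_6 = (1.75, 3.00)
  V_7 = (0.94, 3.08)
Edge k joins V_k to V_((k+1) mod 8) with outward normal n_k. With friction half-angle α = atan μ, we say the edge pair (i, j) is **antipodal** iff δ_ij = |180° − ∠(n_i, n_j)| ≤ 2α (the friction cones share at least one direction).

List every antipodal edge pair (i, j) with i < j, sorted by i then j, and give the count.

α = atan 0.8 = 38.66°;  2α = 77.32°
n_0 = (-0.9476, -0.3193)
n_1 = (-0.5111, -0.8595)
n_2 = (+0.3606, -0.9327)
n_3 = (+0.7640, -0.6452)
n_4 = (+0.9823, -0.1873)
n_5 = (+0.7344, +0.6787)
n_6 = (+0.0983, +0.9952)
n_7 = (-0.8142, +0.5806)
  (0,1): δ = 139.36°  ·
  (0,2): δ = 87.49°  ·
  (0,3): δ = 58.81°  ✓
  (0,4): δ = 29.41°  ✓
  (0,5): δ = 24.12°  ✓
  (0,6): δ = 65.74°  ✓
  (0,7): δ = 125.89°  ·
  (1,2): δ = 128.13°  ·
  (1,3): δ = 99.45°  ·
  (1,4): δ = 70.06°  ✓
  (1,5): δ = 16.52°  ✓
  (1,6): δ = 25.09°  ✓
  (1,7): δ = 85.24°  ·
  (2,3): δ = 151.32°  ·
  (2,4): δ = 121.93°  ·
  (2,5): δ = 68.39°  ✓
  (2,6): δ = 26.78°  ✓
  (2,7): δ = 33.37°  ✓
  (3,4): δ = 150.61°  ·
  (3,5): δ = 97.07°  ·
  (3,6): δ = 55.46°  ✓
  (3,7): δ = 4.69°  ✓
  (4,5): δ = 126.46°  ·
  (4,6): δ = 84.85°  ·
  (4,7): δ = 24.70°  ✓
  (5,6): δ = 138.39°  ·
  (5,7): δ = 78.24°  ·
  (6,7): δ = 119.85°  ·
antipodal pairs: 13

count = 13; pairs: (0,3), (0,4), (0,5), (0,6), (1,4), (1,5), (1,6), (2,5), (2,6), (2,7), (3,6), (3,7), (4,7)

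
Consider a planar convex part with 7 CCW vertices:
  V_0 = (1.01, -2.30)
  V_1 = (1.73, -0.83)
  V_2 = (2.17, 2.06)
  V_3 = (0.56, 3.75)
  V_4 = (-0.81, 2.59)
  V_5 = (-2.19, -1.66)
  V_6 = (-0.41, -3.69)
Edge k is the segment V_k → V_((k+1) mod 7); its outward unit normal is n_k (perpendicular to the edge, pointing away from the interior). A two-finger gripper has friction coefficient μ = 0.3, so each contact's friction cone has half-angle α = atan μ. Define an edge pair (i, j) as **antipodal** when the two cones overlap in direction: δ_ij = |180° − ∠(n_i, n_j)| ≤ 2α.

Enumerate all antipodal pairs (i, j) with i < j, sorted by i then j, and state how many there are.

α = atan 0.3 = 16.70°;  2α = 33.40°
n_0 = (+0.8981, -0.4399)
n_1 = (+0.9886, -0.1505)
n_2 = (+0.7240, +0.6898)
n_3 = (-0.6462, +0.7632)
n_4 = (-0.9511, +0.3088)
n_5 = (-0.7519, -0.6593)
n_6 = (+0.6995, -0.7146)
  (0,1): δ = 162.56°  ·
  (0,2): δ = 110.29°  ·
  (0,3): δ = 23.65°  ✓
  (0,4): δ = 8.11°  ✓
  (0,5): δ = 67.34°  ·
  (0,6): δ = 160.48°  ·
  (1,2): δ = 127.73°  ·
  (1,3): δ = 41.09°  ·
  (1,4): δ = 9.33°  ✓
  (1,5): δ = 49.90°  ·
  (1,6): δ = 143.05°  ·
  (2,3): δ = 93.36°  ·
  (2,4): δ = 61.60°  ·
  (2,5): δ = 2.37°  ✓
  (2,6): δ = 90.78°  ·
  (3,4): δ = 148.24°  ·
  (3,5): δ = 89.01°  ·
  (3,6): δ = 4.13°  ✓
  (4,5): δ = 120.77°  ·
  (4,6): δ = 27.62°  ✓
  (5,6): δ = 86.86°  ·
antipodal pairs: 6

count = 6; pairs: (0,3), (0,4), (1,4), (2,5), (3,6), (4,6)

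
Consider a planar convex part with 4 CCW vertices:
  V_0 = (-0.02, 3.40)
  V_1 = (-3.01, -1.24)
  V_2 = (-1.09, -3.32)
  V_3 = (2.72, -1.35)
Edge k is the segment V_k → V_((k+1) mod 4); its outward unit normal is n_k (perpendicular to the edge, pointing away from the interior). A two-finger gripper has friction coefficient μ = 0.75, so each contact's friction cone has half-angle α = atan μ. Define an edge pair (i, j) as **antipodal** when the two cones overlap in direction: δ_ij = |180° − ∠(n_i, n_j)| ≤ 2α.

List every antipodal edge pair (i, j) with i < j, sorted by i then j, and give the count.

count = 3; pairs: (0,2), (0,3), (1,3)

α = atan 0.75 = 36.87°;  2α = 73.74°
n_0 = (-0.8406, +0.5417)
n_1 = (-0.7348, -0.6783)
n_2 = (+0.4593, -0.8883)
n_3 = (+0.8662, +0.4997)
  (0,1): δ = 104.49°  ·
  (0,2): δ = 29.86°  ✓
  (0,3): δ = 62.78°  ✓
  (1,2): δ = 105.37°  ·
  (1,3): δ = 12.73°  ✓
  (2,3): δ = 87.36°  ·
antipodal pairs: 3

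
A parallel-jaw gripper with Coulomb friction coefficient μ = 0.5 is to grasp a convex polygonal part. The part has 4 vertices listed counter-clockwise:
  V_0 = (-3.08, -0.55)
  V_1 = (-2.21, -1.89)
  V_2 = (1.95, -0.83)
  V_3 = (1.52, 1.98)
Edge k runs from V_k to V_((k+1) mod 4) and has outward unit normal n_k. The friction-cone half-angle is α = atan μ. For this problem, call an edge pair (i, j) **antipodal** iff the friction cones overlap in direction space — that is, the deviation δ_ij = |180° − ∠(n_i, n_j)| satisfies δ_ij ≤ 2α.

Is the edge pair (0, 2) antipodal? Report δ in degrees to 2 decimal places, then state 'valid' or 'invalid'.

α = atan 0.5 = 26.57°;  2α = 53.13°
edge 0: e_0 = (+0.87, -1.34);  n_0 = (-0.8387, -0.5445)
edge 2: e_2 = (-0.43, +2.81);  n_2 = (+0.9885, +0.1513)
∠(n_0, n_2) = 155.71°
δ = |180° − 155.71°| = 24.29°
24.29° ≤ 2α = 53.13°  →  valid

δ = 24.29°, valid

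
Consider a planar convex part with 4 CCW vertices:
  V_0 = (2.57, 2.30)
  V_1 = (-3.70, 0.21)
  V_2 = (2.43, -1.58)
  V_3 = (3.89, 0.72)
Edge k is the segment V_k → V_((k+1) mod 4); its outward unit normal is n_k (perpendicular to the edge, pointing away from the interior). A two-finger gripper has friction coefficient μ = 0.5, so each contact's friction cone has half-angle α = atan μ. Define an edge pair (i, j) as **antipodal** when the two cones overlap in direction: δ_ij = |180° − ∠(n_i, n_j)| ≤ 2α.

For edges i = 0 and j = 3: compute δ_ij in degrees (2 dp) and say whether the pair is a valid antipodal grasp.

α = atan 0.5 = 26.57°;  2α = 53.13°
edge 0: e_0 = (-6.27, -2.09);  n_0 = (-0.3162, +0.9487)
edge 3: e_3 = (-1.32, +1.58);  n_3 = (+0.7674, +0.6411)
∠(n_0, n_3) = 68.56°
δ = |180° − 68.56°| = 111.44°
111.44° > 2α = 53.13°  →  invalid

δ = 111.44°, invalid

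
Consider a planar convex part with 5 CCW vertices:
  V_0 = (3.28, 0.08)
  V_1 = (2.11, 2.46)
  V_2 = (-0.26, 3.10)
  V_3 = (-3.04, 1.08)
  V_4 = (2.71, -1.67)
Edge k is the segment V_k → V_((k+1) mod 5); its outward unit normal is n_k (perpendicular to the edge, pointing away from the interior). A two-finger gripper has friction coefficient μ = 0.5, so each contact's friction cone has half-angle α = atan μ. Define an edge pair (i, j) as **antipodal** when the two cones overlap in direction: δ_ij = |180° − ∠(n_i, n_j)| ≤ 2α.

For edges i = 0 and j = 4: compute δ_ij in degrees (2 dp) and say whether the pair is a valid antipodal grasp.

δ = 135.78°, invalid

α = atan 0.5 = 26.57°;  2α = 53.13°
edge 0: e_0 = (-1.17, +2.38);  n_0 = (+0.8974, +0.4412)
edge 4: e_4 = (+0.57, +1.75);  n_4 = (+0.9508, -0.3097)
∠(n_0, n_4) = 44.22°
δ = |180° − 44.22°| = 135.78°
135.78° > 2α = 53.13°  →  invalid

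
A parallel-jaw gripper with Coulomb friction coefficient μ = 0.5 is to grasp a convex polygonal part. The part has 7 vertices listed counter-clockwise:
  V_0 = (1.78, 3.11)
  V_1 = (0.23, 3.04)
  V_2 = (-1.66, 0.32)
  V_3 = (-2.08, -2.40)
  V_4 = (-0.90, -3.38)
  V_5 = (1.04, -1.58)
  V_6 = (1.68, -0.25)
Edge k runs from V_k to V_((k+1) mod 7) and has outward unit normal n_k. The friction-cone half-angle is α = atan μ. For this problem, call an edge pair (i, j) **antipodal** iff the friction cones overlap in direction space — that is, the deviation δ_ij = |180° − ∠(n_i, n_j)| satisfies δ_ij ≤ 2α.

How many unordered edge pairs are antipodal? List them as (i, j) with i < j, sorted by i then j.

count = 9; pairs: (0,3), (0,4), (1,4), (1,5), (1,6), (2,4), (2,5), (2,6), (3,6)

α = atan 0.5 = 26.57°;  2α = 53.13°
n_0 = (-0.0451, +0.9990)
n_1 = (-0.8212, +0.5706)
n_2 = (-0.9883, +0.1526)
n_3 = (-0.6389, -0.7693)
n_4 = (+0.6802, -0.7331)
n_5 = (+0.9011, -0.4336)
n_6 = (+0.9996, -0.0297)
  (0,1): δ = 127.38°  ·
  (0,2): δ = 101.36°  ·
  (0,3): δ = 42.30°  ✓
  (0,4): δ = 40.27°  ✓
  (0,5): δ = 61.72°  ·
  (0,6): δ = 85.71°  ·
  (1,2): δ = 153.98°  ·
  (1,3): δ = 94.92°  ·
  (1,4): δ = 12.35°  ✓
  (1,5): δ = 9.10°  ✓
  (1,6): δ = 33.09°  ✓
  (2,3): δ = 120.93°  ·
  (2,4): δ = 38.37°  ✓
  (2,5): δ = 16.92°  ✓
  (2,6): δ = 7.07°  ✓
  (3,4): δ = 97.43°  ·
  (3,5): δ = 75.99°  ·
  (3,6): δ = 51.99°  ✓
  (4,5): δ = 158.55°  ·
  (4,6): δ = 134.56°  ·
  (5,6): δ = 156.01°  ·
antipodal pairs: 9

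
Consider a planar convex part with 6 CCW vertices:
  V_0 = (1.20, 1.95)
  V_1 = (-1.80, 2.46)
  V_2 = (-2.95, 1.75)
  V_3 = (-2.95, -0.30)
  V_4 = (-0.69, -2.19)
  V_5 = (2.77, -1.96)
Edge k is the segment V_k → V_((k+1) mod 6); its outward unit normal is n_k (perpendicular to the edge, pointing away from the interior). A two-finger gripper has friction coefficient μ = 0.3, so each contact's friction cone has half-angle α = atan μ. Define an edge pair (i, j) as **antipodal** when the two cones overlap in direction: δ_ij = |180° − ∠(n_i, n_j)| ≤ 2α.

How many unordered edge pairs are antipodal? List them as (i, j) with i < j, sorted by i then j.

count = 5; pairs: (0,3), (0,4), (1,4), (2,5), (3,5)

α = atan 0.3 = 16.70°;  2α = 33.40°
n_0 = (+0.1676, +0.9859)
n_1 = (-0.5253, +0.8509)
n_2 = (-1.0000, -0.0000)
n_3 = (-0.6415, -0.7671)
n_4 = (+0.0663, -0.9978)
n_5 = (+0.9280, +0.3726)
  (0,1): δ = 138.66°  ·
  (0,2): δ = 80.35°  ·
  (0,3): δ = 30.26°  ✓
  (0,4): δ = 13.45°  ✓
  (0,5): δ = 121.53°  ·
  (1,2): δ = 121.69°  ·
  (1,3): δ = 71.60°  ·
  (1,4): δ = 27.89°  ✓
  (1,5): δ = 80.19°  ·
  (2,3): δ = 129.91°  ·
  (2,4): δ = 86.20°  ·
  (2,5): δ = 21.88°  ✓
  (3,4): δ = 136.29°  ·
  (3,5): δ = 28.22°  ✓
  (4,5): δ = 71.93°  ·
antipodal pairs: 5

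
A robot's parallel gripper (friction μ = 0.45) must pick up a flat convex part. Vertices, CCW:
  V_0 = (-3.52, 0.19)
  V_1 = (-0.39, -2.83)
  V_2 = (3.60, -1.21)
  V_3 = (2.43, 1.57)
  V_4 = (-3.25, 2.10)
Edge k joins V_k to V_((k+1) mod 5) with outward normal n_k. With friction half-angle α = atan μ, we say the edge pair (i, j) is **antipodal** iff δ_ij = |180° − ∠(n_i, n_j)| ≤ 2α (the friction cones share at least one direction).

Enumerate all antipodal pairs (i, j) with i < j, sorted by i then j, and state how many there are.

α = atan 0.45 = 24.23°;  2α = 48.46°
n_0 = (-0.6943, -0.7196)
n_1 = (+0.3762, -0.9265)
n_2 = (+0.9217, +0.3879)
n_3 = (+0.0929, +0.9957)
n_4 = (-0.9902, +0.1400)
  (0,1): δ = 113.93°  ·
  (0,2): δ = 23.20°  ✓
  (0,3): δ = 38.64°  ✓
  (0,4): δ = 125.93°  ·
  (1,2): δ = 89.27°  ·
  (1,3): δ = 27.43°  ✓
  (1,4): δ = 59.86°  ·
  (2,3): δ = 118.16°  ·
  (2,4): δ = 30.87°  ✓
  (3,4): δ = 92.72°  ·
antipodal pairs: 4

count = 4; pairs: (0,2), (0,3), (1,3), (2,4)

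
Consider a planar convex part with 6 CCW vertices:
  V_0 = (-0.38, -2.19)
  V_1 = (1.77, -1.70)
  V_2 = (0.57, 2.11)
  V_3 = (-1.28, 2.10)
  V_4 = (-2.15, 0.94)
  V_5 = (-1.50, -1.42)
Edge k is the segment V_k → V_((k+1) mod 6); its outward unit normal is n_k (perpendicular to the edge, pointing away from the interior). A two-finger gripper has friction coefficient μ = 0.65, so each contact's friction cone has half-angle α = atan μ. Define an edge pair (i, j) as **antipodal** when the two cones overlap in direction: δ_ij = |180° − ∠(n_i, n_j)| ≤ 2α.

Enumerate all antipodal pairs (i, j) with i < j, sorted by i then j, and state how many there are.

count = 6; pairs: (0,2), (0,3), (1,3), (1,4), (1,5), (2,5)

α = atan 0.65 = 33.02°;  2α = 66.05°
n_0 = (+0.2222, -0.9750)
n_1 = (+0.9538, +0.3004)
n_2 = (-0.0054, +1.0000)
n_3 = (-0.8000, +0.6000)
n_4 = (-0.9641, -0.2655)
n_5 = (-0.5665, -0.8240)
  (0,1): δ = 85.36°  ·
  (0,2): δ = 12.53°  ✓
  (0,3): δ = 40.29°  ✓
  (0,4): δ = 92.56°  ·
  (0,5): δ = 132.65°  ·
  (1,2): δ = 107.17°  ·
  (1,3): δ = 54.35°  ✓
  (1,4): δ = 2.08°  ✓
  (1,5): δ = 38.01°  ✓
  (2,3): δ = 127.18°  ·
  (2,4): δ = 74.91°  ·
  (2,5): δ = 34.82°  ✓
  (3,4): δ = 127.73°  ·
  (3,5): δ = 87.64°  ·
  (4,5): δ = 139.91°  ·
antipodal pairs: 6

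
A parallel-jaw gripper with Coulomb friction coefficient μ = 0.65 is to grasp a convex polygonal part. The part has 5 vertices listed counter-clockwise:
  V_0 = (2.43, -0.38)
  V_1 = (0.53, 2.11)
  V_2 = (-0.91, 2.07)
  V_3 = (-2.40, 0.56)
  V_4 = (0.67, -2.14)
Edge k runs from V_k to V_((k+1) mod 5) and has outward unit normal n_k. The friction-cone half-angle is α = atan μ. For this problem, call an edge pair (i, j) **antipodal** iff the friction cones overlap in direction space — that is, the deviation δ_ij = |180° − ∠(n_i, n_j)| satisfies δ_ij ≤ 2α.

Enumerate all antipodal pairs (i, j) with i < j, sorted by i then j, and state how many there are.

α = atan 0.65 = 33.02°;  2α = 66.05°
n_0 = (+0.7950, +0.6066)
n_1 = (-0.0278, +0.9996)
n_2 = (-0.7118, +0.7024)
n_3 = (-0.6604, -0.7509)
n_4 = (+0.7071, -0.7071)
  (0,1): δ = 125.75°  ·
  (0,2): δ = 81.96°  ·
  (0,3): δ = 11.32°  ✓
  (0,4): δ = 97.65°  ·
  (1,2): δ = 136.21°  ·
  (1,3): δ = 42.92°  ✓
  (1,4): δ = 43.41°  ✓
  (2,3): δ = 86.71°  ·
  (2,4): δ = 0.38°  ✓
  (3,4): δ = 93.67°  ·
antipodal pairs: 4

count = 4; pairs: (0,3), (1,3), (1,4), (2,4)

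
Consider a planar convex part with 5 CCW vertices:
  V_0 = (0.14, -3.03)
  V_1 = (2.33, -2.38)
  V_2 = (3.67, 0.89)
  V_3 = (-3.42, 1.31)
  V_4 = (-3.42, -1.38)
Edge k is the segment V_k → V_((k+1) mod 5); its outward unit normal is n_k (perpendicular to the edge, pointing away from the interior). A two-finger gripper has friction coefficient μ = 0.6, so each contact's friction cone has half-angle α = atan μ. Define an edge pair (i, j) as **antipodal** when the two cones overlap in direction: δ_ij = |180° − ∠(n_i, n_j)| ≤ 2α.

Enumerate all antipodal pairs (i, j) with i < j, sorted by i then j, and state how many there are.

count = 3; pairs: (0,2), (1,3), (2,4)

α = atan 0.6 = 30.96°;  2α = 61.93°
n_0 = (+0.2845, -0.9587)
n_1 = (+0.9253, -0.3792)
n_2 = (+0.0591, +0.9983)
n_3 = (-1.0000, -0.0000)
n_4 = (-0.4205, -0.9073)
  (0,1): δ = 128.81°  ·
  (0,2): δ = 19.92°  ✓
  (0,3): δ = 73.47°  ·
  (0,4): δ = 138.60°  ·
  (1,2): δ = 71.11°  ·
  (1,3): δ = 22.28°  ✓
  (1,4): δ = 87.42°  ·
  (2,3): δ = 86.61°  ·
  (2,4): δ = 21.48°  ✓
  (3,4): δ = 114.87°  ·
antipodal pairs: 3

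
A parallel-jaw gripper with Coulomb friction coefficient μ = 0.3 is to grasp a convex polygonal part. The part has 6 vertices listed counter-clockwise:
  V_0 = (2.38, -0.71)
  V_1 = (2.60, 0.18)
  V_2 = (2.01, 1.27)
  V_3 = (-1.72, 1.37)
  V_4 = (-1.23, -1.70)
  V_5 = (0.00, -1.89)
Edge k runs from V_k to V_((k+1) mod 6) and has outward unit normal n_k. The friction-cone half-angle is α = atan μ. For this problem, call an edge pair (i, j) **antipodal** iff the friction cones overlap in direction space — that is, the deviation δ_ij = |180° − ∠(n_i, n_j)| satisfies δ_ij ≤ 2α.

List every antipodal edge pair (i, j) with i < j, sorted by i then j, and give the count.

α = atan 0.3 = 16.70°;  2α = 33.40°
n_0 = (+0.9708, -0.2400)
n_1 = (+0.8794, +0.4760)
n_2 = (+0.0268, +0.9996)
n_3 = (-0.9875, -0.1576)
n_4 = (-0.1527, -0.9883)
n_5 = (+0.4442, -0.8959)
  (0,1): δ = 137.69°  ·
  (0,2): δ = 77.65°  ·
  (0,3): δ = 22.95°  ✓
  (0,4): δ = 95.10°  ·
  (0,5): δ = 130.26°  ·
  (1,2): δ = 119.96°  ·
  (1,3): δ = 19.36°  ✓
  (1,4): δ = 52.79°  ·
  (1,5): δ = 87.95°  ·
  (2,3): δ = 79.40°  ·
  (2,4): δ = 7.25°  ✓
  (2,5): δ = 27.91°  ✓
  (3,4): δ = 107.85°  ·
  (3,5): δ = 72.70°  ·
  (4,5): δ = 144.85°  ·
antipodal pairs: 4

count = 4; pairs: (0,3), (1,3), (2,4), (2,5)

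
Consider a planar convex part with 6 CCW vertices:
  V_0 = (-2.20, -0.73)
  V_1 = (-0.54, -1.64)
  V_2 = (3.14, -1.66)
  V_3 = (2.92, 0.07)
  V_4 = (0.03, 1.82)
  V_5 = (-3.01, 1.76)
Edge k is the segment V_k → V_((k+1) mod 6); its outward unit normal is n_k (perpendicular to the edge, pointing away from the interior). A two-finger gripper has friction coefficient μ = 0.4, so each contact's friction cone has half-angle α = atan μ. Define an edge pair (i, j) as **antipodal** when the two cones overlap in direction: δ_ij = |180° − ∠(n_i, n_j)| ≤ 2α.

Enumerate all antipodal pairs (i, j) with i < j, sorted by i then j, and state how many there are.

α = atan 0.4 = 21.80°;  2α = 43.60°
n_0 = (-0.4807, -0.8769)
n_1 = (-0.0054, -1.0000)
n_2 = (+0.9920, +0.1262)
n_3 = (+0.5180, +0.8554)
n_4 = (-0.0197, +0.9998)
n_5 = (-0.9509, -0.3093)
  (0,1): δ = 151.58°  ·
  (0,2): δ = 54.02°  ·
  (0,3): δ = 2.47°  ✓
  (0,4): δ = 29.86°  ✓
  (0,5): δ = 136.75°  ·
  (1,2): δ = 82.44°  ·
  (1,3): δ = 30.89°  ✓
  (1,4): δ = 1.44°  ✓
  (1,5): δ = 108.33°  ·
  (2,3): δ = 128.44°  ·
  (2,4): δ = 96.12°  ·
  (2,5): δ = 10.77°  ✓
  (3,4): δ = 147.67°  ·
  (3,5): δ = 40.78°  ✓
  (4,5): δ = 73.11°  ·
antipodal pairs: 6

count = 6; pairs: (0,3), (0,4), (1,3), (1,4), (2,5), (3,5)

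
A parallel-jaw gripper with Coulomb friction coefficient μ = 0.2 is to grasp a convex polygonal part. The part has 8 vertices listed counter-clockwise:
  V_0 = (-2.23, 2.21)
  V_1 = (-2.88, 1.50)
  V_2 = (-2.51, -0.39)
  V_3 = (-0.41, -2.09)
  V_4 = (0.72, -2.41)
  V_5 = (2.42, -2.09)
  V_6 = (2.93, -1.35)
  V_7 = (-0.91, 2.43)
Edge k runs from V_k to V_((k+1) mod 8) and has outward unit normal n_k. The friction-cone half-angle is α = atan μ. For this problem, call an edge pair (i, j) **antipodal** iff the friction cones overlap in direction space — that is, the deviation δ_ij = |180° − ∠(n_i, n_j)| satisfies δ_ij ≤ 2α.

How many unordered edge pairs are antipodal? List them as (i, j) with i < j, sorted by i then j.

count = 3; pairs: (0,5), (2,6), (4,7)

α = atan 0.2 = 11.31°;  2α = 22.62°
n_0 = (-0.7376, +0.6753)
n_1 = (-0.9814, -0.1921)
n_2 = (-0.6292, -0.7772)
n_3 = (-0.2725, -0.9622)
n_4 = (+0.1850, -0.9827)
n_5 = (+0.8234, -0.5675)
n_6 = (+0.7015, +0.7127)
n_7 = (-0.1644, +0.9864)
  (0,1): δ = 126.45°  ·
  (0,2): δ = 86.52°  ·
  (0,3): δ = 63.34°  ·
  (0,4): δ = 36.87°  ·
  (0,5): δ = 7.90°  ✓
  (0,6): δ = 87.93°  ·
  (0,7): δ = 141.94°  ·
  (1,2): δ = 140.07°  ·
  (1,3): δ = 116.89°  ·
  (1,4): δ = 90.42°  ·
  (1,5): δ = 45.65°  ·
  (1,6): δ = 34.37°  ·
  (1,7): δ = 88.39°  ·
  (2,3): δ = 156.82°  ·
  (2,4): δ = 130.35°  ·
  (2,5): δ = 85.58°  ·
  (2,6): δ = 5.56°  ✓
  (2,7): δ = 48.45°  ·
  (3,4): δ = 153.53°  ·
  (3,5): δ = 108.76°  ·
  (3,6): δ = 28.74°  ·
  (3,7): δ = 25.27°  ·
  (4,5): δ = 135.23°  ·
  (4,6): δ = 55.21°  ·
  (4,7): δ = 1.20°  ✓
  (5,6): δ = 99.97°  ·
  (5,7): δ = 45.96°  ·
  (6,7): δ = 125.99°  ·
antipodal pairs: 3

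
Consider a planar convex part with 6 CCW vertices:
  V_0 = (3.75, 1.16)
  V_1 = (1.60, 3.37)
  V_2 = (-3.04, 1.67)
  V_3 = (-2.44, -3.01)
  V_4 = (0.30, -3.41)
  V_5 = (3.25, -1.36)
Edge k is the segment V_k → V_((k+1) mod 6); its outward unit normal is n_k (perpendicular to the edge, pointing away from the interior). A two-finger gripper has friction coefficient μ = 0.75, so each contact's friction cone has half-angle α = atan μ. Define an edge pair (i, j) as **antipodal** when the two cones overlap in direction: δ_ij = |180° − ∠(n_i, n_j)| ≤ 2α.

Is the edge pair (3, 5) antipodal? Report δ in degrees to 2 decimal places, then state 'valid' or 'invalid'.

δ = 92.92°, invalid

α = atan 0.75 = 36.87°;  2α = 73.74°
edge 3: e_3 = (+2.74, -0.40);  n_3 = (-0.1445, -0.9895)
edge 5: e_5 = (+0.50, +2.52);  n_5 = (+0.9809, -0.1946)
∠(n_3, n_5) = 87.08°
δ = |180° − 87.08°| = 92.92°
92.92° > 2α = 73.74°  →  invalid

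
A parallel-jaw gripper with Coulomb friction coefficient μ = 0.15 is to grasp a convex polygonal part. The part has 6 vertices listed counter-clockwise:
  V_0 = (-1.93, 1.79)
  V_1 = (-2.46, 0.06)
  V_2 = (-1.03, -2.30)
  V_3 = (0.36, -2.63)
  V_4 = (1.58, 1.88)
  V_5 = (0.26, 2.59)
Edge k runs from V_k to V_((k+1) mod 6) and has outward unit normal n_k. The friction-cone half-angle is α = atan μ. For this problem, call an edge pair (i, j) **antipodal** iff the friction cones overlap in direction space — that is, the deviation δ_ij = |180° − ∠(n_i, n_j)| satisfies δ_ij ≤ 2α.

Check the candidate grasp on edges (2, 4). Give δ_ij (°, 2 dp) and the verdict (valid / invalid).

δ = 14.92°, valid

α = atan 0.15 = 8.53°;  2α = 17.06°
edge 2: e_2 = (+1.39, -0.33);  n_2 = (-0.2310, -0.9730)
edge 4: e_4 = (-1.32, +0.71);  n_4 = (+0.4737, +0.8807)
∠(n_2, n_4) = 165.08°
δ = |180° − 165.08°| = 14.92°
14.92° ≤ 2α = 17.06°  →  valid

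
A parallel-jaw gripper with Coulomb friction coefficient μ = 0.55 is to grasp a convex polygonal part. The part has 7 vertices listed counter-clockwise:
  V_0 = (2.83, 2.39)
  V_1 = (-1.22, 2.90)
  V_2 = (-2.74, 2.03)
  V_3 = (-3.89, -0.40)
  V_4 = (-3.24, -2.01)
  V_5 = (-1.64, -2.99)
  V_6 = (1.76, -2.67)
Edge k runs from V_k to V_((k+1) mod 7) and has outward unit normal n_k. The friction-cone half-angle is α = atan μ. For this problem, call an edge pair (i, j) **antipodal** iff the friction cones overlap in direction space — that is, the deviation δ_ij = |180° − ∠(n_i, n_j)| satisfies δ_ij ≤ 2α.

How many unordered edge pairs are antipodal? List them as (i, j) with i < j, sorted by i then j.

α = atan 0.55 = 28.81°;  2α = 57.62°
n_0 = (+0.1249, +0.9922)
n_1 = (-0.4968, +0.8679)
n_2 = (-0.9039, +0.4278)
n_3 = (-0.9273, -0.3744)
n_4 = (-0.5223, -0.8528)
n_5 = (+0.0937, -0.9956)
n_6 = (+0.9784, -0.2069)
  (0,1): δ = 143.04°  ·
  (0,2): δ = 108.15°  ·
  (0,3): δ = 60.84°  ·
  (0,4): δ = 24.31°  ✓
  (0,5): δ = 12.55°  ✓
  (0,6): δ = 85.24°  ·
  (1,2): δ = 145.11°  ·
  (1,3): δ = 97.80°  ·
  (1,4): δ = 61.27°  ·
  (1,5): δ = 24.41°  ✓
  (1,6): δ = 48.27°  ✓
  (2,3): δ = 132.69°  ·
  (2,4): δ = 96.16°  ·
  (2,5): δ = 59.30°  ·
  (2,6): δ = 13.39°  ✓
  (3,4): δ = 143.47°  ·
  (3,5): δ = 106.61°  ·
  (3,6): δ = 33.93°  ✓
  (4,5): δ = 143.14°  ·
  (4,6): δ = 70.45°  ·
  (5,6): δ = 107.32°  ·
antipodal pairs: 6

count = 6; pairs: (0,4), (0,5), (1,5), (1,6), (2,6), (3,6)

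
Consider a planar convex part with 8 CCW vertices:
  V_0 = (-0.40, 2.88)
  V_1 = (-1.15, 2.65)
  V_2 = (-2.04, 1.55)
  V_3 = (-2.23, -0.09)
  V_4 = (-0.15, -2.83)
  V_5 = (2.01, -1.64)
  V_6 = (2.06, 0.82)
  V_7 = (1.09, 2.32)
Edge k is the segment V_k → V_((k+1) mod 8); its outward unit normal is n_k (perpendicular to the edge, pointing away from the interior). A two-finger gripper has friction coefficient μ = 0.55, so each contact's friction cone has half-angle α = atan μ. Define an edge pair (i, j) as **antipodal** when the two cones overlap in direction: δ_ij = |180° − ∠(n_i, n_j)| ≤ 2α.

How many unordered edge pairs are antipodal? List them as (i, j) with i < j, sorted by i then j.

count = 10; pairs: (0,4), (1,4), (1,5), (2,4), (2,5), (2,6), (3,5), (3,6), (3,7), (4,7)

α = atan 0.55 = 28.81°;  2α = 57.62°
n_0 = (-0.2932, +0.9561)
n_1 = (-0.7774, +0.6290)
n_2 = (-0.9934, +0.1151)
n_3 = (-0.7965, -0.6046)
n_4 = (+0.4825, -0.8759)
n_5 = (+0.9998, -0.0203)
n_6 = (+0.8397, +0.5430)
n_7 = (+0.3518, +0.9361)
  (0,1): δ = 146.03°  ·
  (0,2): δ = 113.66°  ·
  (0,3): δ = 69.85°  ·
  (0,4): δ = 11.80°  ✓
  (0,5): δ = 71.79°  ·
  (0,6): δ = 105.84°  ·
  (0,7): δ = 142.35°  ·
  (1,2): δ = 147.63°  ·
  (1,3): δ = 103.82°  ·
  (1,4): δ = 22.17°  ✓
  (1,5): δ = 37.81°  ✓
  (1,6): δ = 71.87°  ·
  (1,7): δ = 108.38°  ·
  (2,3): δ = 136.19°  ·
  (2,4): δ = 54.54°  ✓
  (2,5): δ = 5.44°  ✓
  (2,6): δ = 39.50°  ✓
  (2,7): δ = 76.01°  ·
  (3,4): δ = 98.35°  ·
  (3,5): δ = 38.37°  ✓
  (3,6): δ = 4.31°  ✓
  (3,7): δ = 32.20°  ✓
  (4,5): δ = 120.02°  ·
  (4,6): δ = 85.96°  ·
  (4,7): δ = 49.45°  ✓
  (5,6): δ = 145.95°  ·
  (5,7): δ = 109.43°  ·
  (6,7): δ = 143.49°  ·
antipodal pairs: 10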